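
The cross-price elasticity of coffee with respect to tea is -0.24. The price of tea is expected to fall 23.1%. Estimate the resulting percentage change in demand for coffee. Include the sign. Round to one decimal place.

%ΔQ ≈ ε × %ΔP of tea = -0.24 × (-23.1%) = 5.5%.

5.5%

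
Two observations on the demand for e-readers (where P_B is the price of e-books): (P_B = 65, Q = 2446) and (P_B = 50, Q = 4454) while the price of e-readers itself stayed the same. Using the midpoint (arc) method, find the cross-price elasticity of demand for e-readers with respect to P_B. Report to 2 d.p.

-2.23

ΔQ_A = 4454 − 2446 = 2008; ΔP_B = 50 − 65 = -15.
Midpoints: Q̄_A = 3450.0, P̄_B = 57.50.
ε = (ΔQ_A/Q̄_A)/(ΔP_B/P̄_B) = (2008/3450.0)/(-15/57.50) ≈ -2.23.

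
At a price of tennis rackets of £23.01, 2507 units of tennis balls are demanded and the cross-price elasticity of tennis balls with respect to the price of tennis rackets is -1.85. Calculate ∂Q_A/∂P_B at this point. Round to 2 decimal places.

-201.56

ε = (∂Q_A/∂P_B)·(P_B/Q_A) ⇒ ∂Q_A/∂P_B = ε·Q_A/P_B = -1.85 × 2507/23.01 ≈ -201.56.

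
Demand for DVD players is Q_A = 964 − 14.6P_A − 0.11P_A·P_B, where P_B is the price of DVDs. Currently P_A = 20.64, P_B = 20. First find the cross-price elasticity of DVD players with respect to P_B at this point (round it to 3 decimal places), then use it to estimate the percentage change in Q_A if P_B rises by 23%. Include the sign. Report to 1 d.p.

-1.7%

At P_A = 20.64, P_B = 20: Q_A = 617.248.
∂Q_A/∂P_B = -0.11P_A = -2.2704.
ε = (∂Q_A/∂P_B)(P_B/Q_A) = -2.2704 × 20/617.248 ≈ -0.074.
%ΔQ_A ≈ ε × %ΔP_B = -0.074 × (23%) = -1.7%.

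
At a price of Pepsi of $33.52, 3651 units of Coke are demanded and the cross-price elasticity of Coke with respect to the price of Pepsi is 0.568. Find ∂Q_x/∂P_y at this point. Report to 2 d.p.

61.87

ε = (∂Q_x/∂P_y)·(P_y/Q_x) ⇒ ∂Q_x/∂P_y = ε·Q_x/P_y = 0.568 × 3651/33.52 ≈ 61.87.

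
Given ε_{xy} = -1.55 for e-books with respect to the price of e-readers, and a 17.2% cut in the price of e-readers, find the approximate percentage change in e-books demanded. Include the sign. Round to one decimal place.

%ΔQ ≈ ε × %ΔP of e-readers = -1.55 × (-17.2%) = 26.7%.

26.7%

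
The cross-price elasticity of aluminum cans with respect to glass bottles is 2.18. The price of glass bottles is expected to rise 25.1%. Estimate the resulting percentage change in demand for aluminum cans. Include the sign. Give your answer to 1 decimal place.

54.7%

%ΔQ ≈ ε × %ΔP of glass bottles = 2.18 × (25.1%) = 54.7%.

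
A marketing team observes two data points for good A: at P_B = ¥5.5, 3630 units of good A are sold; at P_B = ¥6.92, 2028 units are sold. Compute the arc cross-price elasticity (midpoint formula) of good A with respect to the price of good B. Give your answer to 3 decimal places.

ΔQ_A = 2028 − 3630 = -1602; ΔP_B = 6.92 − 5.5 = 1.42.
Midpoints: Q̄_A = 2829.0, P̄_B = 6.21.
ε = (ΔQ_A/Q̄_A)/(ΔP_B/P̄_B) = (-1602/2829.0)/(1.42/6.21) ≈ -2.476.

-2.476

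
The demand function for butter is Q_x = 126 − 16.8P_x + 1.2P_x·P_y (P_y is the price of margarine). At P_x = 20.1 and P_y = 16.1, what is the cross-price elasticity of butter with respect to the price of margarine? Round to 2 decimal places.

2.20

At P_x = 20.1 and P_y = 16.1: Q_x = 176.652.
∂Q_x/∂P_y = 1.2P_x = 1.2(20.1) = 24.1200.
ε = (∂Q_x/∂P_y)(P_y/Q_x) = 24.1200 × (16.1/176.652) ≈ 2.20.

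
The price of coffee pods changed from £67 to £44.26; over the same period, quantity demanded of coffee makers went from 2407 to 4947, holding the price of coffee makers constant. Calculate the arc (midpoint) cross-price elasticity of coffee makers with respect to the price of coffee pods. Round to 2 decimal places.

-1.69

ΔQ_A = 4947 − 2407 = 2540; ΔP_B = 44.26 − 67 = -22.74.
Midpoints: Q̄_A = 3677.0, P̄_B = 55.63.
ε = (ΔQ_A/Q̄_A)/(ΔP_B/P̄_B) = (2540/3677.0)/(-22.74/55.63) ≈ -1.69.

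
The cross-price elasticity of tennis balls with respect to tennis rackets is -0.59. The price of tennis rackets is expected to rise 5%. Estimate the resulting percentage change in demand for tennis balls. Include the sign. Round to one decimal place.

-3.0%

%ΔQ ≈ ε × %ΔP of tennis rackets = -0.59 × (5%) = -3.0%.
Demand for tennis balls falls by about 3.0%.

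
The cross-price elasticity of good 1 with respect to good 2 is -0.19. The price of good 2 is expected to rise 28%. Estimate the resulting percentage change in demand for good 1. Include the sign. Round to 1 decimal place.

%ΔQ ≈ ε × %ΔP of good 2 = -0.19 × (28%) = -5.3%.
Demand for good 1 falls by about 5.3%.

-5.3%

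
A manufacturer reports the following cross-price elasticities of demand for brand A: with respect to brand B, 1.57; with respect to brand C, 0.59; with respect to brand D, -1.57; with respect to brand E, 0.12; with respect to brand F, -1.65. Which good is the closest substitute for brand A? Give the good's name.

brand B

Substitutes have ε > 0. Among the positive values, 1.57 (brand B) is largest.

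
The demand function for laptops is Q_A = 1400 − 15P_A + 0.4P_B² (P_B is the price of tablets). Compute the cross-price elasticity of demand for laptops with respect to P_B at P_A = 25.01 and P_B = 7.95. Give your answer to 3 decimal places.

0.048

At P_A = 25.01 and P_B = 7.95: Q_A = 1050.131.
∂Q_A/∂P_B = 0.8P_B = 0.8(7.95) = 6.3600.
ε = (∂Q_A/∂P_B)(P_B/Q_A) = 6.3600 × (7.95/1050.131) ≈ 0.048.
ε > 0: substitutes.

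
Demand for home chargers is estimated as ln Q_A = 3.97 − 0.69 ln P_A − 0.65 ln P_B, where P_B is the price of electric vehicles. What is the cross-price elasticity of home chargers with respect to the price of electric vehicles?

In a log-linear (constant-elasticity) demand function, the coefficient on ln P_B is the cross-price elasticity.
ε = -0.65. Negative, so home chargers and electric vehicles are complements.

-0.65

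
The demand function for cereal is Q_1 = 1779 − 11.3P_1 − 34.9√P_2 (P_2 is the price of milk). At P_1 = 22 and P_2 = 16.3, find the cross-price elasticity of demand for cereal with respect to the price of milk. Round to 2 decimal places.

At P_1 = 22 and P_2 = 16.3: Q_1 = 1389.497.
∂Q_1/∂P_2 = -34.9/(2√P_2) = -34.9/(2√16.3) = -4.3222.
ε = (∂Q_1/∂P_2)(P_2/Q_1) = -4.3222 × (16.3/1389.497) ≈ -0.05.
ε < 0: complements.

-0.05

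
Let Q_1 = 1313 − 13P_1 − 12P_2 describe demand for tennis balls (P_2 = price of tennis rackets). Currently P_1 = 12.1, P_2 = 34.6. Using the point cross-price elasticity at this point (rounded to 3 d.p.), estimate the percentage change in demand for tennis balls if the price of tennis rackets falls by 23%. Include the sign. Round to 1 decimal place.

12.9%

At P_1 = 12.1, P_2 = 34.6: Q_1 = 740.5.
∂Q_1/∂P_2 = -12.
ε = (∂Q_1/∂P_2)(P_2/Q_1) = -12.0000 × 34.6/740.5 ≈ -0.561.
%ΔQ_1 ≈ ε × %ΔP_2 = -0.561 × (-23%) = 12.9%.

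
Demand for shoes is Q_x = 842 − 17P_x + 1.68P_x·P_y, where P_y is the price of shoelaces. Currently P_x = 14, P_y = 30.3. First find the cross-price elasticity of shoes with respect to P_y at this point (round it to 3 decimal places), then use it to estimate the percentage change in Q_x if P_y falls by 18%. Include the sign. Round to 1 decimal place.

At P_x = 14, P_y = 30.3: Q_x = 1316.656.
∂Q_x/∂P_y = 1.68P_x = 23.5200.
ε = (∂Q_x/∂P_y)(P_y/Q_x) = 23.5200 × 30.3/1316.656 ≈ 0.541.
%ΔQ_x ≈ ε × %ΔP_y = 0.541 × (-18%) = -9.7%.

-9.7%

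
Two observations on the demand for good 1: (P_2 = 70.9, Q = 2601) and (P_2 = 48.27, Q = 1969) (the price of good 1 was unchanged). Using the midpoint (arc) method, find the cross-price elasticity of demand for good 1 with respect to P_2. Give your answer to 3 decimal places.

ΔQ_1 = 1969 − 2601 = -632; ΔP_2 = 48.27 − 70.9 = -22.63.
Midpoints: Q̄_1 = 2285.0, P̄_2 = 59.59.
ε = (ΔQ_1/Q̄_1)/(ΔP_2/P̄_2) = (-632/2285.0)/(-22.63/59.59) ≈ 0.728.
ε > 0: good 1 and good 2 are substitutes.

0.728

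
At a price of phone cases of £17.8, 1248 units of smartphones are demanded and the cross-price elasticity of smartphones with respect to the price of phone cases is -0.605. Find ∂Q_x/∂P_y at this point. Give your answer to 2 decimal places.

-42.42

ε = (∂Q_x/∂P_y)·(P_y/Q_x) ⇒ ∂Q_x/∂P_y = ε·Q_x/P_y = -0.605 × 1248/17.8 ≈ -42.42.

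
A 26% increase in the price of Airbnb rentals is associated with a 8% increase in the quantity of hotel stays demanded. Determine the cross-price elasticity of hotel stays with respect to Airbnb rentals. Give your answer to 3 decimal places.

0.308

ε = (%ΔQ of hotel stays) / (%ΔP of Airbnb rentals) = (8%) / (26%) ≈ 0.308.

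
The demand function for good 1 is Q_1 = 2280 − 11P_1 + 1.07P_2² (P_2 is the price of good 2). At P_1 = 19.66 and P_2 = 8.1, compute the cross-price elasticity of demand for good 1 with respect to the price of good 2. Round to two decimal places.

At P_1 = 19.66 and P_2 = 8.1: Q_1 = 2133.943.
∂Q_1/∂P_2 = 2.14P_2 = 2.14(8.1) = 17.3340.
ε = (∂Q_1/∂P_2)(P_2/Q_1) = 17.3340 × (8.1/2133.943) ≈ 0.07.
ε > 0: substitutes.

0.07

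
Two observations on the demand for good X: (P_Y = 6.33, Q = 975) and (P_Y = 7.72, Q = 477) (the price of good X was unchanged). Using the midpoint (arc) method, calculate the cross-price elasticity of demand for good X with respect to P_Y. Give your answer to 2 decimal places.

ΔQ_X = 477 − 975 = -498; ΔP_Y = 7.72 − 6.33 = 1.39.
Midpoints: Q̄_X = 726.0, P̄_Y = 7.03.
ε = (ΔQ_X/Q̄_X)/(ΔP_Y/P̄_Y) = (-498/726.0)/(1.39/7.03) ≈ -3.47.
ε < 0: good X and good Y are complements.

-3.47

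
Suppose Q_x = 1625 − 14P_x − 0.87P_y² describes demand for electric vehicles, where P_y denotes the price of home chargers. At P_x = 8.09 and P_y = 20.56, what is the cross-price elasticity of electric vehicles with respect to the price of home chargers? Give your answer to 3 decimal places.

At P_x = 8.09 and P_y = 20.56: Q_x = 1143.979.
∂Q_x/∂P_y = -1.74P_y = -1.74(20.56) = -35.7744.
ε = (∂Q_x/∂P_y)(P_y/Q_x) = -35.7744 × (20.56/1143.979) ≈ -0.643.

-0.643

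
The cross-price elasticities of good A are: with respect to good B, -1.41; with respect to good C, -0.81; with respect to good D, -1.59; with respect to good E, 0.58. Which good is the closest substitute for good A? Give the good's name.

Substitutes have ε > 0. Among the positive values, 0.58 (good E) is largest.

good E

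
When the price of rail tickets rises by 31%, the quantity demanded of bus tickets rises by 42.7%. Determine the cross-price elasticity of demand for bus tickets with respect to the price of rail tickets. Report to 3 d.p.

1.377

ε = (%ΔQ of bus tickets) / (%ΔP of rail tickets) = (42.7%) / (31%) ≈ 1.377.
Positive cross-price elasticity: substitutes.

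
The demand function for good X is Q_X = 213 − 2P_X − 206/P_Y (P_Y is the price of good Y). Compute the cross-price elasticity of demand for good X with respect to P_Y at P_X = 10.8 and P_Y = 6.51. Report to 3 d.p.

0.198

At P_X = 10.8 and P_Y = 6.51: Q_X = 159.756.
∂Q_X/∂P_Y = 206/P_Y² = 4.8608.
ε = (∂Q_X/∂P_Y)(P_Y/Q_X) = 4.8608 × (6.51/159.756) ≈ 0.198.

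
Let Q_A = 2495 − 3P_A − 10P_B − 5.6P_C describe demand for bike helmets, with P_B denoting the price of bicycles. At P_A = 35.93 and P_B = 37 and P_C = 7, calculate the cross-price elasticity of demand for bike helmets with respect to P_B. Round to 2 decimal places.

At P_A = 35.93 and P_B = 37 and P_C = 7: Q_A = 1978.01.
∂Q_A/∂P_B = -10.
ε = (∂Q_A/∂P_B)(P_B/Q_A) = -10 × (37/1978.01) ≈ -0.19.
Since ε < 0, bike helmets and bicycles are complements.

-0.19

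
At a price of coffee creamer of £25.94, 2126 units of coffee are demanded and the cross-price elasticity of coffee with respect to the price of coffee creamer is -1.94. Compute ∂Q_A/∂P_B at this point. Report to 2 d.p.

ε = (∂Q_A/∂P_B)·(P_B/Q_A) ⇒ ∂Q_A/∂P_B = ε·Q_A/P_B = -1.94 × 2126/25.94 ≈ -159.00.

-159.00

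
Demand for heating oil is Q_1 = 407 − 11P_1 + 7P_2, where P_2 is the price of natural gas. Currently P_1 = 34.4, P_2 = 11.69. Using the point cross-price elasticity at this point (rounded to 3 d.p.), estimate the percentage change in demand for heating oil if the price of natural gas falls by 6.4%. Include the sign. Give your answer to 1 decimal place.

-4.7%

At P_1 = 34.4, P_2 = 11.69: Q_1 = 110.43.
∂Q_1/∂P_2 = 7.
ε = (∂Q_1/∂P_2)(P_2/Q_1) = 7.0000 × 11.69/110.43 ≈ 0.741.
%ΔQ_1 ≈ ε × %ΔP_2 = 0.741 × (-6.4%) = -4.7%.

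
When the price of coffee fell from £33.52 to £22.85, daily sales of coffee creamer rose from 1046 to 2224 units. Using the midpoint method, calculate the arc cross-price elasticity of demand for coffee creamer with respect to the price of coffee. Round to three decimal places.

-1.903

ΔQ_A = 2224 − 1046 = 1178; ΔP_B = 22.85 − 33.52 = -10.67.
Midpoints: Q̄_A = 1635.0, P̄_B = 28.19.
ε = (ΔQ_A/Q̄_A)/(ΔP_B/P̄_B) = (1178/1635.0)/(-10.67/28.19) ≈ -1.903.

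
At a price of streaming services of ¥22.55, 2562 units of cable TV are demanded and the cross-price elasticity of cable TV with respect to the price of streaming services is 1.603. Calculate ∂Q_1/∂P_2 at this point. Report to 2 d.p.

ε = (∂Q_1/∂P_2)·(P_2/Q_1) ⇒ ∂Q_1/∂P_2 = ε·Q_1/P_2 = 1.603 × 2562/22.55 ≈ 182.12.

182.12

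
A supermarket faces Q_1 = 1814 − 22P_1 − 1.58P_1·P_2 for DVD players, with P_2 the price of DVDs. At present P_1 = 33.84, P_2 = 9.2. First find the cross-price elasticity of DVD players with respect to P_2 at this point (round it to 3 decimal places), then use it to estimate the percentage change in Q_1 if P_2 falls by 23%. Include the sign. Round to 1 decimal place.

19.6%

At P_1 = 33.84, P_2 = 9.2: Q_1 = 577.622.
∂Q_1/∂P_2 = -1.58P_1 = -53.4672.
ε = (∂Q_1/∂P_2)(P_2/Q_1) = -53.4672 × 9.2/577.622 ≈ -0.852.
%ΔQ_1 ≈ ε × %ΔP_2 = -0.852 × (-23%) = 19.6%.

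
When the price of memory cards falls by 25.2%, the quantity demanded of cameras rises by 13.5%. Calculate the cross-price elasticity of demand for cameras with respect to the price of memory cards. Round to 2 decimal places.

-0.54

ε = (%ΔQ of cameras) / (%ΔP of memory cards) = (13.5%) / (-25.2%) ≈ -0.54.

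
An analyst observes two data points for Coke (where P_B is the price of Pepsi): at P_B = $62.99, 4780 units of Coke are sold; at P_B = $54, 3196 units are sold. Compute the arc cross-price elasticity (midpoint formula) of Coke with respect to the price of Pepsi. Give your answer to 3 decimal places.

ΔQ_A = 3196 − 4780 = -1584; ΔP_B = 54 − 62.99 = -8.99.
Midpoints: Q̄_A = 3988.0, P̄_B = 58.50.
ε = (ΔQ_A/Q̄_A)/(ΔP_B/P̄_B) = (-1584/3988.0)/(-8.99/58.50) ≈ 2.584.
ε > 0: Coke and Pepsi are substitutes.

2.584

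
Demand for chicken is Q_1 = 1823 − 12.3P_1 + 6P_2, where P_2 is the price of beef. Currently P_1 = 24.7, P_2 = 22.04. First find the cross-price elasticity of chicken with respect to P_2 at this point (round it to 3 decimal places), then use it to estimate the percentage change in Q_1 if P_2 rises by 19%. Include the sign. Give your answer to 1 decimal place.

1.5%

At P_1 = 24.7, P_2 = 22.04: Q_1 = 1651.43.
∂Q_1/∂P_2 = 6.
ε = (∂Q_1/∂P_2)(P_2/Q_1) = 6.0000 × 22.04/1651.43 ≈ 0.080.
%ΔQ_1 ≈ ε × %ΔP_2 = 0.080 × (19%) = 1.5%.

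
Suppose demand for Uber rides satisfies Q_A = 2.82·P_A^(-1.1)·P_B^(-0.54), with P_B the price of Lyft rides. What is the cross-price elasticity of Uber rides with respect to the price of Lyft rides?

-0.54

In a log-linear (constant-elasticity) demand function, the coefficient on the exponent of P_B is the cross-price elasticity.
ε = -0.54. Negative, so Uber rides and Lyft rides are complements.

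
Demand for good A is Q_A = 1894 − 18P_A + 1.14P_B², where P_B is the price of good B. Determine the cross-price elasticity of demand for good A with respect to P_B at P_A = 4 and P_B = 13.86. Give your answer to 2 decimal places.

0.21

At P_A = 4 and P_B = 13.86: Q_A = 2040.994.
∂Q_A/∂P_B = 2.28P_B = 2.28(13.86) = 31.6008.
ε = (∂Q_A/∂P_B)(P_B/Q_A) = 31.6008 × (13.86/2040.994) ≈ 0.21.
ε > 0: substitutes.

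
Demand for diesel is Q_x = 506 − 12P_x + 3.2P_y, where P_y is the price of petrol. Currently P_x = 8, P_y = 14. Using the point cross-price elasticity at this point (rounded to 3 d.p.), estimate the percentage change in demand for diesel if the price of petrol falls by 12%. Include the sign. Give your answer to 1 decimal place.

-1.2%

At P_x = 8, P_y = 14: Q_x = 454.8.
∂Q_x/∂P_y = 3.2.
ε = (∂Q_x/∂P_y)(P_y/Q_x) = 3.2000 × 14/454.8 ≈ 0.099.
%ΔQ_x ≈ ε × %ΔP_y = 0.099 × (-12%) = -1.2%.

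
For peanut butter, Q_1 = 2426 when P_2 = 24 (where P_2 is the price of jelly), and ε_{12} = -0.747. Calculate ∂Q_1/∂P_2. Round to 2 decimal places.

ε = (∂Q_1/∂P_2)·(P_2/Q_1) ⇒ ∂Q_1/∂P_2 = ε·Q_1/P_2 = -0.747 × 2426/24 ≈ -75.51.

-75.51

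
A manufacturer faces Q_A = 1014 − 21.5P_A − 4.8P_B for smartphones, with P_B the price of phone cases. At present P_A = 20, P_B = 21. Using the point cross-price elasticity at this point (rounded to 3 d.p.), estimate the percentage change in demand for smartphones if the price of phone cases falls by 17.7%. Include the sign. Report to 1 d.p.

At P_A = 20, P_B = 21: Q_A = 483.2.
∂Q_A/∂P_B = -4.8.
ε = (∂Q_A/∂P_B)(P_B/Q_A) = -4.8000 × 21/483.2 ≈ -0.209.
%ΔQ_A ≈ ε × %ΔP_B = -0.209 × (-17.7%) = 3.7%.

3.7%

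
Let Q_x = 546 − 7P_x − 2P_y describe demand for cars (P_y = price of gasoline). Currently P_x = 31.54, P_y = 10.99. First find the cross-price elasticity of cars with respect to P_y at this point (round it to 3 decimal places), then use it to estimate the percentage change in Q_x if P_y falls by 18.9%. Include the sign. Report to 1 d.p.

1.4%

At P_x = 31.54, P_y = 10.99: Q_x = 303.24.
∂Q_x/∂P_y = -2.
ε = (∂Q_x/∂P_y)(P_y/Q_x) = -2.0000 × 10.99/303.24 ≈ -0.072.
%ΔQ_x ≈ ε × %ΔP_y = -0.072 × (-18.9%) = 1.4%.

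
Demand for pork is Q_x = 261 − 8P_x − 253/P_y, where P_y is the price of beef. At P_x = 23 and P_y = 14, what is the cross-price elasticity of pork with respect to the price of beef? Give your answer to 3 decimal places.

0.307

At P_x = 23 and P_y = 14: Q_x = 58.929.
∂Q_x/∂P_y = 253/P_y² = 1.2908.
ε = (∂Q_x/∂P_y)(P_y/Q_x) = 1.2908 × (14/58.929) ≈ 0.307.
ε > 0: substitutes.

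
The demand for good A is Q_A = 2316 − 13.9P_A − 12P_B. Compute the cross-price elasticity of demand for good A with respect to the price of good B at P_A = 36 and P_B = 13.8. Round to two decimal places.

At P_A = 36 and P_B = 13.8: Q_A = 1650.
∂Q_A/∂P_B = -12.
ε = (∂Q_A/∂P_B)(P_B/Q_A) = -12 × (13.8/1650) ≈ -0.10.

-0.10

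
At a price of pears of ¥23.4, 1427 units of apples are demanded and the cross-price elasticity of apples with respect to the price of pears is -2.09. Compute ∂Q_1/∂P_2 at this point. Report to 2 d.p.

-127.45

ε = (∂Q_1/∂P_2)·(P_2/Q_1) ⇒ ∂Q_1/∂P_2 = ε·Q_1/P_2 = -2.09 × 1427/23.4 ≈ -127.45.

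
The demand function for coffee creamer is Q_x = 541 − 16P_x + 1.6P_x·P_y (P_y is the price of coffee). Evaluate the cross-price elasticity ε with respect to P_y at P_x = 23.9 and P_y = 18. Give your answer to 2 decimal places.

At P_x = 23.9 and P_y = 18: Q_x = 846.92.
∂Q_x/∂P_y = 1.6P_x = 1.6(23.9) = 38.2400.
ε = (∂Q_x/∂P_y)(P_y/Q_x) = 38.2400 × (18/846.92) ≈ 0.81.

0.81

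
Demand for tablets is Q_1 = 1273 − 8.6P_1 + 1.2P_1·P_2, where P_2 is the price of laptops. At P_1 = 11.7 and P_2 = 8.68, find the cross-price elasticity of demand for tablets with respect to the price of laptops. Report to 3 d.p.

At P_1 = 11.7 and P_2 = 8.68: Q_1 = 1294.247.
∂Q_1/∂P_2 = 1.2P_1 = 1.2(11.7) = 14.0400.
ε = (∂Q_1/∂P_2)(P_2/Q_1) = 14.0400 × (8.68/1294.247) ≈ 0.094.
ε > 0: substitutes.

0.094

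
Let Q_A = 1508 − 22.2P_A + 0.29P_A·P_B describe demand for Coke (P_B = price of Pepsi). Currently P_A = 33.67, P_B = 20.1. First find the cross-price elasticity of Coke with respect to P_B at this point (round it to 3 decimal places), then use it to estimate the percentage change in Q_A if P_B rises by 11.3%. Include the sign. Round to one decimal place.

2.3%

At P_A = 33.67, P_B = 20.1: Q_A = 956.788.
∂Q_A/∂P_B = 0.29P_A = 9.7643.
ε = (∂Q_A/∂P_B)(P_B/Q_A) = 9.7643 × 20.1/956.788 ≈ 0.205.
%ΔQ_A ≈ ε × %ΔP_B = 0.205 × (11.3%) = 2.3%.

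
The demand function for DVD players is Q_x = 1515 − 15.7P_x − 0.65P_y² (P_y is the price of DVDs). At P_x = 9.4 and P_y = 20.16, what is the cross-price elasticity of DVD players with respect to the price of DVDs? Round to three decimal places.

-0.479

At P_x = 9.4 and P_y = 20.16: Q_x = 1103.243.
∂Q_x/∂P_y = -1.3P_y = -1.3(20.16) = -26.2080.
ε = (∂Q_x/∂P_y)(P_y/Q_x) = -26.2080 × (20.16/1103.243) ≈ -0.479.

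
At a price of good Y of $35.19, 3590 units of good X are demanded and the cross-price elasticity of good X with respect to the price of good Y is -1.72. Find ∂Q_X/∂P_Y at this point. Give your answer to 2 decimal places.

-175.47

ε = (∂Q_X/∂P_Y)·(P_Y/Q_X) ⇒ ∂Q_X/∂P_Y = ε·Q_X/P_Y = -1.72 × 3590/35.19 ≈ -175.47.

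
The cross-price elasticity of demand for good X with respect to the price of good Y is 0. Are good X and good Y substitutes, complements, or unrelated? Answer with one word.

unrelated

ε = 0: demand for good X does not respond to good Y's price; the goods are unrelated.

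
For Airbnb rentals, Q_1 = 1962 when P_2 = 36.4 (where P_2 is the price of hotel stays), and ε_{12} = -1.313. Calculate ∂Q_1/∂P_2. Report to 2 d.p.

-70.77

ε = (∂Q_1/∂P_2)·(P_2/Q_1) ⇒ ∂Q_1/∂P_2 = ε·Q_1/P_2 = -1.313 × 1962/36.4 ≈ -70.77.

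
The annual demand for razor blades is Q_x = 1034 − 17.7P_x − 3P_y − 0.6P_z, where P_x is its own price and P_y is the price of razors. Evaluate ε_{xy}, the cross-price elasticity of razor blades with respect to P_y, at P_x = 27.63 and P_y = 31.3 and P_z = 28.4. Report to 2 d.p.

-0.22

At P_x = 27.63 and P_y = 31.3 and P_z = 28.4: Q_x = 434.009.
∂Q_x/∂P_y = -3.
ε = (∂Q_x/∂P_y)(P_y/Q_x) = -3 × (31.3/434.009) ≈ -0.22.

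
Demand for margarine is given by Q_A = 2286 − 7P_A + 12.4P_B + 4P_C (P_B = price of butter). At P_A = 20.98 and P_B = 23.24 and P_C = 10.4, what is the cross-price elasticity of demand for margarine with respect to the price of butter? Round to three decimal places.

0.117

At P_A = 20.98 and P_B = 23.24 and P_C = 10.4: Q_A = 2468.916.
∂Q_A/∂P_B = 12.4.
ε = (∂Q_A/∂P_B)(P_B/Q_A) = 12.4 × (23.24/2468.916) ≈ 0.117.
Since ε > 0, margarine and butter are substitutes.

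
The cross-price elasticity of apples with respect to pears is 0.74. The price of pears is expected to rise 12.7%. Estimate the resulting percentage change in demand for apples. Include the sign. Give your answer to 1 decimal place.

9.4%

%ΔQ ≈ ε × %ΔP of pears = 0.74 × (12.7%) = 9.4%.
Demand for apples rises by about 9.4%.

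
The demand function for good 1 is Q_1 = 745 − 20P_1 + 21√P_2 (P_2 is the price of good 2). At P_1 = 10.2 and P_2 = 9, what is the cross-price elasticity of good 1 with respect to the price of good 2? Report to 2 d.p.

At P_1 = 10.2 and P_2 = 9: Q_1 = 604.
∂Q_1/∂P_2 = 21/(2√P_2) = 21/(2√9) = 3.5000.
ε = (∂Q_1/∂P_2)(P_2/Q_1) = 3.5000 × (9/604) ≈ 0.05.

0.05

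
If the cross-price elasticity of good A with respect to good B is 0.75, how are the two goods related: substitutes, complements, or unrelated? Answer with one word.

ε = 0.75 > 0, so a higher price of good B raises demand for good A: substitutes.

substitutes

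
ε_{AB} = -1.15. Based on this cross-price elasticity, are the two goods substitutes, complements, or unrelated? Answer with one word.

ε = -1.15 < 0, so a higher price of good B lowers demand for good A: complements.

complements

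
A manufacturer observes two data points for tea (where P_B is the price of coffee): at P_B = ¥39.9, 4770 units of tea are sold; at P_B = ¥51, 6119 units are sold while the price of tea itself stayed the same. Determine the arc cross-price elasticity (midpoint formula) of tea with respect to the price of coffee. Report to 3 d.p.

ΔQ_A = 6119 − 4770 = 1349; ΔP_B = 51 − 39.9 = 11.1.
Midpoints: Q̄_A = 5444.5, P̄_B = 45.45.
ε = (ΔQ_A/Q̄_A)/(ΔP_B/P̄_B) = (1349/5444.5)/(11.1/45.45) ≈ 1.015.

1.015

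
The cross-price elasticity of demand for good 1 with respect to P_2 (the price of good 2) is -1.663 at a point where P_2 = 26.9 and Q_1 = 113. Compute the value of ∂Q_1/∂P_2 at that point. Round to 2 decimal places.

-6.99

ε = (∂Q_1/∂P_2)·(P_2/Q_1) ⇒ ∂Q_1/∂P_2 = ε·Q_1/P_2 = -1.663 × 113/26.9 ≈ -6.99.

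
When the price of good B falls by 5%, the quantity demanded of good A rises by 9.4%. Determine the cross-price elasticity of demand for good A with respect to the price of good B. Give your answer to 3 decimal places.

-1.880

ε = (%ΔQ of good A) / (%ΔP of good B) = (9.4%) / (-5%) ≈ -1.880.
Negative cross-price elasticity: complements.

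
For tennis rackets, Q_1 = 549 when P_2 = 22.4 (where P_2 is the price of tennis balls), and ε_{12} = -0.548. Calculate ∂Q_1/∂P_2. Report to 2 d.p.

ε = (∂Q_1/∂P_2)·(P_2/Q_1) ⇒ ∂Q_1/∂P_2 = ε·Q_1/P_2 = -0.548 × 549/22.4 ≈ -13.43.

-13.43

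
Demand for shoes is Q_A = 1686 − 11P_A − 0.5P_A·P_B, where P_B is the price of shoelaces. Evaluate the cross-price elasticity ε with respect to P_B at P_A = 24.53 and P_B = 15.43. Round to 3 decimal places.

-0.154

At P_A = 24.53 and P_B = 15.43: Q_A = 1226.921.
∂Q_A/∂P_B = -0.5P_A = -0.5(24.53) = -12.2650.
ε = (∂Q_A/∂P_B)(P_B/Q_A) = -12.2650 × (15.43/1226.921) ≈ -0.154.
ε < 0: complements.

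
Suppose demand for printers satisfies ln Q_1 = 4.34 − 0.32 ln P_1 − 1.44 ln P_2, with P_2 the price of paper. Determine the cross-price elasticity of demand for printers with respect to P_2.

-1.44

In a log-linear (constant-elasticity) demand function, the coefficient on ln P_2 is the cross-price elasticity.
ε = -1.44. Negative, so printers and paper are complements.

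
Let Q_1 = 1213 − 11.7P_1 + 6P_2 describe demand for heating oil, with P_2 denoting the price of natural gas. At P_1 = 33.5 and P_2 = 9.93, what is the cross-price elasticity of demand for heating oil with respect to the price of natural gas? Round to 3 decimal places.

At P_1 = 33.5 and P_2 = 9.93: Q_1 = 880.63.
∂Q_1/∂P_2 = 6.
ε = (∂Q_1/∂P_2)(P_2/Q_1) = 6 × (9.93/880.63) ≈ 0.068.
Since ε > 0, heating oil and natural gas are substitutes.

0.068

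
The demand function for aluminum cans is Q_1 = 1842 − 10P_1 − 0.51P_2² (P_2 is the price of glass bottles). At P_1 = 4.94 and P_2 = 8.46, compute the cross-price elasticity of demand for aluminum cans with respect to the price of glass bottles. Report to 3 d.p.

-0.042

At P_1 = 4.94 and P_2 = 8.46: Q_1 = 1756.098.
∂Q_1/∂P_2 = -1.02P_2 = -1.02(8.46) = -8.6292.
ε = (∂Q_1/∂P_2)(P_2/Q_1) = -8.6292 × (8.46/1756.098) ≈ -0.042.
ε < 0: complements.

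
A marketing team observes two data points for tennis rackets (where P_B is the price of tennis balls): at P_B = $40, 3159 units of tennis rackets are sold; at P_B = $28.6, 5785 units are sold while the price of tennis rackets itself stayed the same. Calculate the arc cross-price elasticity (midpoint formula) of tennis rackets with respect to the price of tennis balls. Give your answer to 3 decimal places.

-1.767

ΔQ_A = 5785 − 3159 = 2626; ΔP_B = 28.6 − 40 = -11.4.
Midpoints: Q̄_A = 4472.0, P̄_B = 34.30.
ε = (ΔQ_A/Q̄_A)/(ΔP_B/P̄_B) = (2626/4472.0)/(-11.4/34.30) ≈ -1.767.
ε < 0: tennis rackets and tennis balls are complements.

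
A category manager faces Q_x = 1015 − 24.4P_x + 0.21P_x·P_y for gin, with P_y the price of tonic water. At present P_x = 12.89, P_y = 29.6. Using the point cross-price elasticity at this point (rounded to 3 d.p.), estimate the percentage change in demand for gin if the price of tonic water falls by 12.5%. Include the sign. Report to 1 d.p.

-1.3%

At P_x = 12.89, P_y = 29.6: Q_x = 780.608.
∂Q_x/∂P_y = 0.21P_x = 2.7069.
ε = (∂Q_x/∂P_y)(P_y/Q_x) = 2.7069 × 29.6/780.608 ≈ 0.103.
%ΔQ_x ≈ ε × %ΔP_y = 0.103 × (-12.5%) = -1.3%.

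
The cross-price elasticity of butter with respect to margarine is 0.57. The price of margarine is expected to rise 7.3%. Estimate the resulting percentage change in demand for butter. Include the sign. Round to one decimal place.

4.2%

%ΔQ ≈ ε × %ΔP of margarine = 0.57 × (7.3%) = 4.2%.
Demand for butter rises by about 4.2%.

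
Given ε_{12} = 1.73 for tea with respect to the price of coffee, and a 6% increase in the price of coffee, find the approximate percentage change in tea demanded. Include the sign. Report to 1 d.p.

10.4%

%ΔQ ≈ ε × %ΔP of coffee = 1.73 × (6%) = 10.4%.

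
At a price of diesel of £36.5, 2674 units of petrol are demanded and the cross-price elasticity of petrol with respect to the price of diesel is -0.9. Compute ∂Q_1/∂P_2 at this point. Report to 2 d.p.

-65.93

ε = (∂Q_1/∂P_2)·(P_2/Q_1) ⇒ ∂Q_1/∂P_2 = ε·Q_1/P_2 = -0.9 × 2674/36.5 ≈ -65.93.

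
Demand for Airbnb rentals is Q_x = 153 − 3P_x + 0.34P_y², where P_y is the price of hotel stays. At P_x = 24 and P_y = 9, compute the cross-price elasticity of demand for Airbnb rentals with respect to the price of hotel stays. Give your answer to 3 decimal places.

0.507

At P_x = 24 and P_y = 9: Q_x = 108.54.
∂Q_x/∂P_y = 0.68P_y = 0.68(9) = 6.1200.
ε = (∂Q_x/∂P_y)(P_y/Q_x) = 6.1200 × (9/108.54) ≈ 0.507.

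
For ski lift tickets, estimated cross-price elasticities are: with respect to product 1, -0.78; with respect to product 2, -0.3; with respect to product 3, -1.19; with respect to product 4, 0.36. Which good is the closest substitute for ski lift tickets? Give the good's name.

product 4

Substitutes have ε > 0. Among the positive values, 0.36 (product 4) is largest.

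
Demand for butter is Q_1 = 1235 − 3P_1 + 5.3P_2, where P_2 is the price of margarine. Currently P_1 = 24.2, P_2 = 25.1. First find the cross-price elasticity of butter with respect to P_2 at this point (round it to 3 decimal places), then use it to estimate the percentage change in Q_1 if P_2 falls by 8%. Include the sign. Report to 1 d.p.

At P_1 = 24.2, P_2 = 25.1: Q_1 = 1295.43.
∂Q_1/∂P_2 = 5.3.
ε = (∂Q_1/∂P_2)(P_2/Q_1) = 5.3000 × 25.1/1295.43 ≈ 0.103.
%ΔQ_1 ≈ ε × %ΔP_2 = 0.103 × (-8%) = -0.8%.

-0.8%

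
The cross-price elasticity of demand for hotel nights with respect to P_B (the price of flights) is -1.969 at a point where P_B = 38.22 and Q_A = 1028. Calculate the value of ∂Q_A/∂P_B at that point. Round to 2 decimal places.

ε = (∂Q_A/∂P_B)·(P_B/Q_A) ⇒ ∂Q_A/∂P_B = ε·Q_A/P_B = -1.969 × 1028/38.22 ≈ -52.96.

-52.96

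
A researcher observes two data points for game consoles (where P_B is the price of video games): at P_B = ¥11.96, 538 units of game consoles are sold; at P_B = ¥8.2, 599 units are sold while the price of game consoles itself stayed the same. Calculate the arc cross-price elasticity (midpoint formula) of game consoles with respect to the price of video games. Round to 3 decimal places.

-0.288

ΔQ_A = 599 − 538 = 61; ΔP_B = 8.2 − 11.96 = -3.76.
Midpoints: Q̄_A = 568.5, P̄_B = 10.08.
ε = (ΔQ_A/Q̄_A)/(ΔP_B/P̄_B) = (61/568.5)/(-3.76/10.08) ≈ -0.288.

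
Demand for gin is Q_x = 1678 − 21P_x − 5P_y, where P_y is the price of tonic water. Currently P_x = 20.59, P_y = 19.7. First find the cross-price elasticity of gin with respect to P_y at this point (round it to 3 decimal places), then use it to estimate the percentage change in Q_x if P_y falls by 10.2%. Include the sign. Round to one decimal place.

At P_x = 20.59, P_y = 19.7: Q_x = 1147.11.
∂Q_x/∂P_y = -5.
ε = (∂Q_x/∂P_y)(P_y/Q_x) = -5.0000 × 19.7/1147.11 ≈ -0.086.
%ΔQ_x ≈ ε × %ΔP_y = -0.086 × (-10.2%) = 0.9%.

0.9%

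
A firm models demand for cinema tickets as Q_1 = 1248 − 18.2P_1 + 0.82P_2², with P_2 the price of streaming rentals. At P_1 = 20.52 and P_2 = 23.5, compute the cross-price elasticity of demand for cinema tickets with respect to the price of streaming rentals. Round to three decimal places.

0.682

At P_1 = 20.52 and P_2 = 23.5: Q_1 = 1327.381.
∂Q_1/∂P_2 = 1.64P_2 = 1.64(23.5) = 38.5400.
ε = (∂Q_1/∂P_2)(P_2/Q_1) = 38.5400 × (23.5/1327.381) ≈ 0.682.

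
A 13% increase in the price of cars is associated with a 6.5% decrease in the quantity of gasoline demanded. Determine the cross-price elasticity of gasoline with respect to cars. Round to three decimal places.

-0.500

ε = (%ΔQ of gasoline) / (%ΔP of cars) = (-6.5%) / (13%) ≈ -0.500.
Negative cross-price elasticity: complements.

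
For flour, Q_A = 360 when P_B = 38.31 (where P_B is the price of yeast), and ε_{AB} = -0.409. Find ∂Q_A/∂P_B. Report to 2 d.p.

-3.84

ε = (∂Q_A/∂P_B)·(P_B/Q_A) ⇒ ∂Q_A/∂P_B = ε·Q_A/P_B = -0.409 × 360/38.31 ≈ -3.84.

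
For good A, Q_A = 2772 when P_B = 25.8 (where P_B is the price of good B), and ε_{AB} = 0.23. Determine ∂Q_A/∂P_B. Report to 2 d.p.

ε = (∂Q_A/∂P_B)·(P_B/Q_A) ⇒ ∂Q_A/∂P_B = ε·Q_A/P_B = 0.23 × 2772/25.8 ≈ 24.71.

24.71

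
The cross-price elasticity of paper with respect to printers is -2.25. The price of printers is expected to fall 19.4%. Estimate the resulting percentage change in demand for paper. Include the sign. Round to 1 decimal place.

%ΔQ ≈ ε × %ΔP of printers = -2.25 × (-19.4%) = 43.7%.

43.7%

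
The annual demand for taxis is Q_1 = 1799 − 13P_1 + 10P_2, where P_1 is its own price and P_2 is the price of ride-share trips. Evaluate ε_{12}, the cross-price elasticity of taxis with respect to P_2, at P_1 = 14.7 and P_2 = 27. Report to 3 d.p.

At P_1 = 14.7 and P_2 = 27: Q_1 = 1877.9.
∂Q_1/∂P_2 = 10.
ε = (∂Q_1/∂P_2)(P_2/Q_1) = 10 × (27/1877.9) ≈ 0.144.

0.144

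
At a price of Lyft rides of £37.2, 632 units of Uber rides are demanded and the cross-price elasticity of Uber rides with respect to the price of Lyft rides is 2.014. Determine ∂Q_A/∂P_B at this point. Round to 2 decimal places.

34.22

ε = (∂Q_A/∂P_B)·(P_B/Q_A) ⇒ ∂Q_A/∂P_B = ε·Q_A/P_B = 2.014 × 632/37.2 ≈ 34.22.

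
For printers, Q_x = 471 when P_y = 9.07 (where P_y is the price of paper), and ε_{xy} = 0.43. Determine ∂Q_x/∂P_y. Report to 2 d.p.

22.33

ε = (∂Q_x/∂P_y)·(P_y/Q_x) ⇒ ∂Q_x/∂P_y = ε·Q_x/P_y = 0.43 × 471/9.07 ≈ 22.33.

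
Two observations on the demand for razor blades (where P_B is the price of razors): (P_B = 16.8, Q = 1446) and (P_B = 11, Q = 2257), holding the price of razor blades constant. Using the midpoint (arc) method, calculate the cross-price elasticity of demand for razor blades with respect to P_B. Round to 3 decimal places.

ΔQ_A = 2257 − 1446 = 811; ΔP_B = 11 − 16.8 = -5.8.
Midpoints: Q̄_A = 1851.5, P̄_B = 13.90.
ε = (ΔQ_A/Q̄_A)/(ΔP_B/P̄_B) = (811/1851.5)/(-5.8/13.90) ≈ -1.050.

-1.050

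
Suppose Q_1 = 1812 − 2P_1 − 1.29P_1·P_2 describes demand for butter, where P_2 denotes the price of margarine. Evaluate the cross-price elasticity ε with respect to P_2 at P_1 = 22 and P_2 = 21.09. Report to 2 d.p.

At P_1 = 22 and P_2 = 21.09: Q_1 = 1169.466.
∂Q_1/∂P_2 = -1.29P_1 = -1.29(22) = -28.3800.
ε = (∂Q_1/∂P_2)(P_2/Q_1) = -28.3800 × (21.09/1169.466) ≈ -0.51.

-0.51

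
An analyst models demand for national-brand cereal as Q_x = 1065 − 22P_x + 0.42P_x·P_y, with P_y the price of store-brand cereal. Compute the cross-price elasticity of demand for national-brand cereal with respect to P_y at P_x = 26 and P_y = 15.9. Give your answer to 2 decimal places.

0.26

At P_x = 26 and P_y = 15.9: Q_x = 666.628.
∂Q_x/∂P_y = 0.42P_x = 0.42(26) = 10.9200.
ε = (∂Q_x/∂P_y)(P_y/Q_x) = 10.9200 × (15.9/666.628) ≈ 0.26.
ε > 0: substitutes.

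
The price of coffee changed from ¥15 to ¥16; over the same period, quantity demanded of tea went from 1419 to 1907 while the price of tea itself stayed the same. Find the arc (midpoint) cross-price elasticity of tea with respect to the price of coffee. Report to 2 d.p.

ΔQ_A = 1907 − 1419 = 488; ΔP_B = 16 − 15 = 1.
Midpoints: Q̄_A = 1663.0, P̄_B = 15.50.
ε = (ΔQ_A/Q̄_A)/(ΔP_B/P̄_B) = (488/1663.0)/(1/15.50) ≈ 4.55.

4.55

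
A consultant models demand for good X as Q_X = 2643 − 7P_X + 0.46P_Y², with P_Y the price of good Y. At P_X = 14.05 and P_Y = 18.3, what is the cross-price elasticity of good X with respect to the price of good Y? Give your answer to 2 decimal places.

At P_X = 14.05 and P_Y = 18.3: Q_X = 2698.699.
∂Q_X/∂P_Y = 0.92P_Y = 0.92(18.3) = 16.8360.
ε = (∂Q_X/∂P_Y)(P_Y/Q_X) = 16.8360 × (18.3/2698.699) ≈ 0.11.

0.11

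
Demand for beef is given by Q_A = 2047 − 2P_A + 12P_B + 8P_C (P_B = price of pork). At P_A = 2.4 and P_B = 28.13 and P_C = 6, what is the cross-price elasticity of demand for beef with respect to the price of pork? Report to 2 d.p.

0.14

At P_A = 2.4 and P_B = 28.13 and P_C = 6: Q_A = 2427.76.
∂Q_A/∂P_B = 12.
ε = (∂Q_A/∂P_B)(P_B/Q_A) = 12 × (28.13/2427.76) ≈ 0.14.
Since ε > 0, beef and pork are substitutes.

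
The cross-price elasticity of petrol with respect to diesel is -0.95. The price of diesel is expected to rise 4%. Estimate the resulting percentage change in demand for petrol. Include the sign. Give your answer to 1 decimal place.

-3.8%

%ΔQ ≈ ε × %ΔP of diesel = -0.95 × (4%) = -3.8%.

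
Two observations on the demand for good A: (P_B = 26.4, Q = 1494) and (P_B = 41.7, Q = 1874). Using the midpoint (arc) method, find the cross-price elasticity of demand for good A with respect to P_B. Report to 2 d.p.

0.50

ΔQ_A = 1874 − 1494 = 380; ΔP_B = 41.7 − 26.4 = 15.3.
Midpoints: Q̄_A = 1684.0, P̄_B = 34.05.
ε = (ΔQ_A/Q̄_A)/(ΔP_B/P̄_B) = (380/1684.0)/(15.3/34.05) ≈ 0.50.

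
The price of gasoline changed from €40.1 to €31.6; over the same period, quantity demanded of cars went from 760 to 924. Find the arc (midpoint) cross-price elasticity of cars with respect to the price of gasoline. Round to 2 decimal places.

-0.82

ΔQ_A = 924 − 760 = 164; ΔP_B = 31.6 − 40.1 = -8.5.
Midpoints: Q̄_A = 842.0, P̄_B = 35.85.
ε = (ΔQ_A/Q̄_A)/(ΔP_B/P̄_B) = (164/842.0)/(-8.5/35.85) ≈ -0.82.
ε < 0: cars and gasoline are complements.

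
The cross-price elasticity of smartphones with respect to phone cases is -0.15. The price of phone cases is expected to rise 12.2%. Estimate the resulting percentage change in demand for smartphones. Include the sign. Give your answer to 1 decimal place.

-1.8%

%ΔQ ≈ ε × %ΔP of phone cases = -0.15 × (12.2%) = -1.8%.
Demand for smartphones falls by about 1.8%.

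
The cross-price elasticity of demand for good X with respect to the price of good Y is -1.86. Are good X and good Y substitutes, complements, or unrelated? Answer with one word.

complements

ε = -1.86 < 0, so a higher price of good Y lowers demand for good X: complements.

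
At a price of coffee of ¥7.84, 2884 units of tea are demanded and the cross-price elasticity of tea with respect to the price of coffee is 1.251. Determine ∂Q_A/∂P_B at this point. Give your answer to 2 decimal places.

460.19

ε = (∂Q_A/∂P_B)·(P_B/Q_A) ⇒ ∂Q_A/∂P_B = ε·Q_A/P_B = 1.251 × 2884/7.84 ≈ 460.19.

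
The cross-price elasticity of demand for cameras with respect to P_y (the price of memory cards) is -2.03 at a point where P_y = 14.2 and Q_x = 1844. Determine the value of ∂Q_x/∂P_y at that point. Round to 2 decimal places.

ε = (∂Q_x/∂P_y)·(P_y/Q_x) ⇒ ∂Q_x/∂P_y = ε·Q_x/P_y = -2.03 × 1844/14.2 ≈ -263.61.

-263.61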